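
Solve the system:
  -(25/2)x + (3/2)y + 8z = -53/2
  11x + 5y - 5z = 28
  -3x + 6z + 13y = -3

no solution

Row-reduce:
R1 ← R1 / (-25/2).
R2 ← R2 − 11·R1.
R3 ← R3 + 3·R1.
R2 ← R2 / (158/25).
R1 ← R1 + 3/25·R2.
R3 ← R3 − 316/25·R2.
Row 3 reduces to 0 = -6, a contradiction. The system is inconsistent.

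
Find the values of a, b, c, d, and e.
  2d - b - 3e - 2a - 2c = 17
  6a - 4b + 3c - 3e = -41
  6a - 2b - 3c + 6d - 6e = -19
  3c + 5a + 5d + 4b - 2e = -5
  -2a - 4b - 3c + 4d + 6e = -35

Row-reduce the augmented matrix:
R1 ← R1 / (-2).
R2 ← R2 − 6·R1.
R3 ← R3 − 6·R1.
R4 ← R4 − 5·R1.
R5 ← R5 + 2·R1.
R2 ← R2 / (-7).
R1 ← R1 − 1/2·R2.
R3 ← R3 + 5·R2.
R4 ← R4 − 3/2·R2.
R5 ← R5 + 3·R2.
R3 ← R3 / (-48/7).
R1 ← R1 − 11/14·R3.
R2 ← R2 − 3/7·R3.
R4 ← R4 + 37/14·R3.
R5 ← R5 − 2/7·R3.
R4 ← R4 / (133/16).
R1 ← R1 − 5/16·R4.
R2 ← R2 + 3/8·R4.
R3 ← R3 + 9/8·R4.
R5 ← R5 + 1/4·R4.
R5 ← R5 / (1807/133).
R1 ← R1 − 71/266·R5.
R2 ← R2 − 117/133·R5.
R3 ← R3 + 48/133·R5.
R4 ← R4 + 307/266·R5.
Reading off the reduced rows gives a = -5, b = 5, c = -1, d = -1, e = -4.

a = -5, b = 5, c = -1, d = -1, e = -4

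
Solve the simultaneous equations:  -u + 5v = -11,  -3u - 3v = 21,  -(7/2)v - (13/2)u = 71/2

Row-reduce:
R1 ← R1 / (-1).
R2 ← R2 + 3·R1.
R3 ← R3 + 13/2·R1.
R2 ← R2 / (-18).
R1 ← R1 + 5·R2.
R3 ← R3 + 36·R2.
Row 3 reduces to 0 = -1, a contradiction. The system is inconsistent.

no solution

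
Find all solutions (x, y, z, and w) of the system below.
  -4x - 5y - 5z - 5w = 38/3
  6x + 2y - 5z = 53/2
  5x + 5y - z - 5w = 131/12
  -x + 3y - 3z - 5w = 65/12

x = 9/4, y = -1, z = -3, w = -1/3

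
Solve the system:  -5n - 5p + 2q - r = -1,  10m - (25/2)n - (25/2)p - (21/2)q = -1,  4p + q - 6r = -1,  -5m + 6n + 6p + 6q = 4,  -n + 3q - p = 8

no solution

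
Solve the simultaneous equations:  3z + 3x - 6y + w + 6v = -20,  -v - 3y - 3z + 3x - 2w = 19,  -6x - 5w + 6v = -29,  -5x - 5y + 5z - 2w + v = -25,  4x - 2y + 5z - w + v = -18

Row-reduce the augmented matrix:
R1 ← R1 / (3).
R2 ← R2 − 3·R1.
R3 ← R3 + 6·R1.
R4 ← R4 + 5·R1.
R5 ← R5 − 4·R1.
R2 ← R2 / (3).
R1 ← R1 + 2·R2.
R3 ← R3 + 12·R2.
R4 ← R4 + 15·R2.
R5 ← R5 − 6·R2.
R3 ← R3 / (-18).
R1 ← R1 + 3·R3.
R2 ← R2 + 2·R3.
R4 ← R4 + 20·R3.
R5 ← R5 − 13·R3.
R4 ← R4 / (4/3).
R1 ← R1 − 5/6·R4.
R2 ← R2 − 2/3·R4.
R3 ← R3 − 5/6·R4.
R5 ← R5 + 43/6·R4.
R5 ← R5 / (-139/2).
R1 ← R1 − 127/18·R5.
R2 ← R2 − 47/9·R5.
R3 ← R3 − 155/18·R5.
R4 ← R4 + 29/3·R5.
Reading off the reduced rows gives x = 1, y = -1, z = -4, w = 1, v = -3.

x = 1, y = -1, z = -4, w = 1, v = -3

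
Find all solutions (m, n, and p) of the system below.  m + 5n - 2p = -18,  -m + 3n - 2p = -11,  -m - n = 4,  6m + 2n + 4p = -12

no solution

Row-reduce:
R2 ← R2 + 1·R1.
R3 ← R3 + 1·R1.
R4 ← R4 − 6·R1.
R2 ← R2 / (8).
R1 ← R1 − 5·R2.
R3 ← R3 − 4·R2.
R4 ← R4 + 28·R2.
Swap R3 and R4.
R3 ← R3 / (2).
R1 ← R1 − 1/2·R3.
R2 ← R2 + 1/2·R3.
Row 4 reduces to 0 = 1/2, a contradiction. The system is inconsistent.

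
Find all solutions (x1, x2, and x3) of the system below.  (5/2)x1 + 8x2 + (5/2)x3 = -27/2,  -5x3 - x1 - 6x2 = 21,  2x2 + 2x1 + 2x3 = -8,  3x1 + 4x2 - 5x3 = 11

Row-reduce:
R1 ← R1 / (5/2).
R2 ← R2 + 1·R1.
R3 ← R3 − 2·R1.
R4 ← R4 − 3·R1.
R2 ← R2 / (-14/5).
R1 ← R1 − 16/5·R2.
R3 ← R3 + 22/5·R2.
R4 ← R4 + 28/5·R2.
R3 ← R3 / (44/7).
R1 ← R1 + 25/7·R3.
R2 ← R2 − 10/7·R3.
Row 4 reduces to 0 = -4, a contradiction. The system is inconsistent.

no solution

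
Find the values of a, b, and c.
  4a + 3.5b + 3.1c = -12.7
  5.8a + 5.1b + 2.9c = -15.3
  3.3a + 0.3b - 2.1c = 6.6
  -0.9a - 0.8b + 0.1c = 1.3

Row-reduce the augmented matrix:
R1 ← R1 / (4).
R2 ← R2 − 29/5·R1.
R3 ← R3 − 33/10·R1.
R4 ← R4 + 9/10·R1.
R2 ← R2 / (1/40).
R1 ← R1 − 7/8·R2.
R3 ← R3 + 207/80·R2.
R4 ← R4 + 1/80·R2.
R3 ← R3 / (-8487/50).
R1 ← R1 − 283/5·R3.
R2 ← R2 + 319/5·R3.
R4 reduces to 0 = 0, so the extra equation is consistent.
Reading off the reduced rows gives a = 1, b = -3, c = -2.

a = 1, b = -3, c = -2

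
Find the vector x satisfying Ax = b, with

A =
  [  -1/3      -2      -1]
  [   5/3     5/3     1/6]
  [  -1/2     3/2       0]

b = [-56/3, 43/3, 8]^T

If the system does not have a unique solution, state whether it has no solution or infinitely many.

x_1 = 2, x_2 = 6, x_3 = 6

Row-reduce the augmented matrix:
R1 ← R1 / (-1/3).
R2 ← R2 − 5/3·R1.
R3 ← R3 + 1/2·R1.
R2 ← R2 / (-25/3).
R1 ← R1 − 6·R2.
R3 ← R3 − 9/2·R2.
R3 ← R3 / (-111/100).
R1 ← R1 + 12/25·R3.
R2 ← R2 − 29/50·R3.
Reading off the reduced rows gives x_1 = 2, x_2 = 6, x_3 = 6.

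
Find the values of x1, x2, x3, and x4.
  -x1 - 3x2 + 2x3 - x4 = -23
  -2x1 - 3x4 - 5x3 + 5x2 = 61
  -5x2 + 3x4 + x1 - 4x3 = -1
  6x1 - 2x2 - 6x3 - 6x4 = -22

x1 = -6, x2 = 5, x3 = -6, x4 = 2

Row-reduce the augmented matrix:
R1 ← R1 / (-1).
R2 ← R2 + 2·R1.
R3 ← R3 − 1·R1.
R4 ← R4 − 6·R1.
R2 ← R2 / (11).
R1 ← R1 − 3·R2.
R3 ← R3 + 8·R2.
R4 ← R4 + 20·R2.
R3 ← R3 / (-94/11).
R1 ← R1 − 5/11·R3.
R2 ← R2 + 9/11·R3.
R4 ← R4 + 114/11·R3.
R4 ← R4 / (-722/47).
R1 ← R1 − 63/47·R4.
R2 ← R2 + 10/47·R4.
R3 ← R3 + 7/47·R4.
Reading off the reduced rows gives x1 = -6, x2 = 5, x3 = -6, x4 = 2.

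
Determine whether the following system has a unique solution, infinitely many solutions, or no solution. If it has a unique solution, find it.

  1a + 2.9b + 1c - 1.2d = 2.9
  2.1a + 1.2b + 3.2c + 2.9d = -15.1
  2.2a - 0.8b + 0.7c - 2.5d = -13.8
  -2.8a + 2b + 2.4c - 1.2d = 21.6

a = -6, b = 3, c = -1, d = -1

Row-reduce the augmented matrix:
R2 ← R2 − 21/10·R1.
R3 ← R3 − 11/5·R1.
R4 ← R4 + 14/5·R1.
R2 ← R2 / (-489/100).
R1 ← R1 − 29/10·R2.
R3 ← R3 + 359/50·R2.
R4 ← R4 − 253/25·R2.
R3 ← R3 / (-15233/4890).
R1 ← R1 − 808/489·R3.
R2 ← R2 + 110/489·R3.
R4 ← R4 − 3656/489·R3.
R4 ← R4 / (-922148/76165).
R1 ← R1 + 32487/15233·R4.
R2 ← R2 + 8284/15233·R4.
R3 ← R3 − 38231/15233·R4.
Reading off the reduced rows gives a = -6, b = 3, c = -1, d = -1.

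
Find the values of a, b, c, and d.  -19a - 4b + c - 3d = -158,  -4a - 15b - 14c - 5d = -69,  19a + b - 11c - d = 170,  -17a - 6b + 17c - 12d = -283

a = 6, b = 6, c = -5, d = 5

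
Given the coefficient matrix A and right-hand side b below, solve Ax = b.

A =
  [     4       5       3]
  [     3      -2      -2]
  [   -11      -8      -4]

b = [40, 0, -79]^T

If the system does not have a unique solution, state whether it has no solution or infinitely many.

no solution

Row-reduce:
R1 ← R1 / (4).
R2 ← R2 − 3·R1.
R3 ← R3 + 11·R1.
R2 ← R2 / (-23/4).
R1 ← R1 − 5/4·R2.
R3 ← R3 − 23/4·R2.
Row 3 reduces to 0 = 1, a contradiction. The system is inconsistent.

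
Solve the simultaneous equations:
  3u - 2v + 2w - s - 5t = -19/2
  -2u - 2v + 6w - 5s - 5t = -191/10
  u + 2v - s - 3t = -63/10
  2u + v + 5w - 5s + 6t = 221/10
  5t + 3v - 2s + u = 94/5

Row-reduce the augmented matrix:
R1 ← R1 / (3).
R2 ← R2 + 2·R1.
R3 ← R3 − 1·R1.
R4 ← R4 − 2·R1.
R5 ← R5 − 1·R1.
R2 ← R2 / (-10/3).
R1 ← R1 + 2/3·R2.
R3 ← R3 − 8/3·R2.
R4 ← R4 − 7/3·R2.
R5 ← R5 − 11/3·R2.
R3 ← R3 / (26/5).
R1 ← R1 + 4/5·R3.
R2 ← R2 + 11/5·R3.
R4 ← R4 − 44/5·R3.
R5 ← R5 − 37/5·R3.
R4 ← R4 / (1/2).
R2 ← R2 + 1/2·R4.
R3 ← R3 + 1·R4.
R5 ← R5 + 1/2·R4.
R5 ← R5 / (337/13).
R1 ← R1 + 16/13·R5.
R2 ← R2 − 210/13·R5.
R3 ← R3 − 423/13·R5.
R4 ← R4 − 443/13·R5.
Reading off the reduced rows gives u = 2, v = -2/5, w = -7/5, s = -3/2, t = 3.

u = 2, v = -2/5, w = -7/5, s = -3/2, t = 3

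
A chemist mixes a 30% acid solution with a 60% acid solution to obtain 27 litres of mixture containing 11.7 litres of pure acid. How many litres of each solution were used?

litres of solution A: 15, litres of solution B: 12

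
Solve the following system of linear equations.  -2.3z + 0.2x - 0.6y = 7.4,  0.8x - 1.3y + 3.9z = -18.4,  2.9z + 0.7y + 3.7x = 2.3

x = 3, y = 4, z = -4

Row-reduce the augmented matrix:
R1 ← R1 / (1/5).
R2 ← R2 − 4/5·R1.
R3 ← R3 − 37/10·R1.
R2 ← R2 / (11/10).
R1 ← R1 + 3·R2.
R3 ← R3 − 59/5·R2.
R3 ← R3 / (-20917/220).
R1 ← R1 − 533/22·R3.
R2 ← R2 − 131/11·R3.
Reading off the reduced rows gives x = 3, y = 4, z = -4.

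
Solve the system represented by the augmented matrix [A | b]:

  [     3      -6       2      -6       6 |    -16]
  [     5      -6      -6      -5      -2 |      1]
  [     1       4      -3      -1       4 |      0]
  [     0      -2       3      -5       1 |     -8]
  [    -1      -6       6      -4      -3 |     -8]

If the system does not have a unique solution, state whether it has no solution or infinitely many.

Row-reduce:
R1 ← R1 / (3).
R2 ← R2 − 5·R1.
R3 ← R3 − 1·R1.
R5 ← R5 + 1·R1.
R2 ← R2 / (4).
R1 ← R1 + 2·R2.
R3 ← R3 − 6·R2.
R4 ← R4 + 2·R2.
R5 ← R5 + 8·R2.
R3 ← R3 / (31/3).
R1 ← R1 + 4·R3.
R2 ← R2 + 7/3·R3.
R4 ← R4 + 5/3·R3.
R5 ← R5 + 12·R3.
R4 ← R4 / (-110/31).
R1 ← R1 + 125/62·R4.
R2 ← R2 + 27/124·R4.
R3 ← R3 + 39/62·R4.
R5 ← R5 + 110/31·R4.
Rank is 4 with 5 unknowns, leaving x_5 free.

infinitely many solutions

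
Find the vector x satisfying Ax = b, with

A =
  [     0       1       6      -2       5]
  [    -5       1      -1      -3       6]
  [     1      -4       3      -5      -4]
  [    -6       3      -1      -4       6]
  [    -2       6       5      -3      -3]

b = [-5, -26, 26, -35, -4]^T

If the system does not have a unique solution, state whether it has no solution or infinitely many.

x_1 = -1, x_2 = -4, x_3 = 3, x_4 = 2, x_5 = -3

Row-reduce the augmented matrix:
Swap R1 and R2.
R1 ← R1 / (-5).
R3 ← R3 − 1·R1.
R4 ← R4 + 6·R1.
R5 ← R5 + 2·R1.
R1 ← R1 + 1/5·R2.
R3 ← R3 + 19/5·R2.
R4 ← R4 − 9/5·R2.
R5 ← R5 − 28/5·R2.
R3 ← R3 / (128/5).
R1 ← R1 − 7/5·R3.
R2 ← R2 − 6·R3.
R4 ← R4 + 53/5·R3.
R5 ← R5 + 141/5·R3.
R4 ← R4 / (-145/64).
R1 ← R1 − 59/64·R4.
R2 ← R2 − 35/32·R4.
R3 ← R3 + 33/64·R4.
R5 ← R5 + 329/64·R4.
R5 ← R5 / (-2213/290).
R1 ← R1 + 727/290·R5.
R2 ← R2 + 14/29·R5.
R3 ← R3 − 207/145·R5.
R4 ← R4 − 447/290·R5.
Reading off the reduced rows gives x_1 = -1, x_2 = -4, x_3 = 3, x_4 = 2, x_5 = -3.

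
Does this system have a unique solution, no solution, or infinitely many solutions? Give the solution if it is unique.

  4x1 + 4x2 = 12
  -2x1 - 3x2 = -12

x1 = -3, x2 = 6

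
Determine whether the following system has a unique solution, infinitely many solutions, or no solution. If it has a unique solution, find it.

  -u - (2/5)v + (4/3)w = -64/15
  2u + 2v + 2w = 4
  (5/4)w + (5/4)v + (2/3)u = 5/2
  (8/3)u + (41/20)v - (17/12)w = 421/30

Row-reduce:
R1 ← R1 / (-1).
R2 ← R2 − 2·R1.
R3 ← R3 − 2/3·R1.
R4 ← R4 − 8/3·R1.
R2 ← R2 / (6/5).
R1 ← R1 − 2/5·R2.
R3 ← R3 − 59/60·R2.
R4 ← R4 − 59/60·R2.
R3 ← R3 / (-91/54).
R1 ← R1 + 26/9·R3.
R2 ← R2 − 35/9·R3.
R4 ← R4 + 91/54·R3.
Row 4 reduces to 0 = 3, a contradiction. The system is inconsistent.

no solution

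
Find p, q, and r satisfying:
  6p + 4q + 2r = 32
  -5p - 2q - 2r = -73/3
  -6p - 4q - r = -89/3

p = 3, q = 7/3, r = 7/3

Row-reduce the augmented matrix:
R1 ← R1 / (6).
R2 ← R2 + 5·R1.
R3 ← R3 + 6·R1.
R2 ← R2 / (4/3).
R1 ← R1 − 2/3·R2.
R1 ← R1 − 1/2·R3.
R2 ← R2 + 1/4·R3.
Reading off the reduced rows gives p = 3, q = 7/3, r = 7/3.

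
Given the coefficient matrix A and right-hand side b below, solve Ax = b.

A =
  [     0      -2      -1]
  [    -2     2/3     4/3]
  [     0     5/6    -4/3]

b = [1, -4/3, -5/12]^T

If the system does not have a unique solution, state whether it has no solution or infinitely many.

Row-reduce the augmented matrix:
Swap R1 and R2.
R1 ← R1 / (-2).
R2 ← R2 / (-2).
R1 ← R1 + 1/3·R2.
R3 ← R3 − 5/6·R2.
R3 ← R3 / (-7/4).
R1 ← R1 + 1/2·R3.
R2 ← R2 − 1/2·R3.
Reading off the reduced rows gives x_1 = 1/2, x_2 = -1/2, x_3 = 0.

x_1 = 1/2, x_2 = -1/2, x_3 = 0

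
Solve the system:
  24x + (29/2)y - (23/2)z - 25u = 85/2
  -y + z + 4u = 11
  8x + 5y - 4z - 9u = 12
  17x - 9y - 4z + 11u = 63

no solution

Row-reduce:
R1 ← R1 / (24).
R3 ← R3 − 8·R1.
R4 ← R4 − 17·R1.
R2 ← R2 / (-1).
R1 ← R1 − 29/48·R2.
R3 ← R3 − 1/6·R2.
R4 ← R4 + 925/48·R2.
Swap R3 and R4.
R3 ← R3 / (-121/8).
R1 ← R1 − 1/8·R3.
R2 ← R2 + 1·R3.
Row 4 reduces to 0 = -1/3, a contradiction. The system is inconsistent.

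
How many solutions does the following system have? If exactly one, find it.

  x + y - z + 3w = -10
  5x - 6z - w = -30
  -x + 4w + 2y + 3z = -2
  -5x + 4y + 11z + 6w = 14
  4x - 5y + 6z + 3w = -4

Row-reduce the augmented matrix:
R2 ← R2 − 5·R1.
R3 ← R3 + 1·R1.
R4 ← R4 + 5·R1.
R5 ← R5 − 4·R1.
R2 ← R2 / (-5).
R1 ← R1 − 1·R2.
R3 ← R3 − 3·R2.
R4 ← R4 − 9·R2.
R5 ← R5 + 9·R2.
R3 ← R3 / (7/5).
R1 ← R1 + 6/5·R3.
R2 ← R2 − 1/5·R3.
R4 ← R4 − 21/5·R3.
R5 ← R5 − 59/5·R3.
Swap R4 and R5.
R4 ← R4 / (292/7).
R1 ← R1 + 17/7·R4.
R2 ← R2 − 25/7·R4.
R3 ← R3 + 13/7·R4.
R5 reduces to 0 = 0, so the extra equation is consistent.
Reading off the reduced rows gives x = -6, y = -4, z = 0, w = 0.

x = -6, y = -4, z = 0, w = 0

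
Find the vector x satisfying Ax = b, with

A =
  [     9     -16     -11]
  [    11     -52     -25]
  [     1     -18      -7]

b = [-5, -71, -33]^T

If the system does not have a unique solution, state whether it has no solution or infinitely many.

infinitely many solutions

Row-reduce:
R1 ← R1 / (9).
R2 ← R2 − 11·R1.
R3 ← R3 − 1·R1.
R2 ← R2 / (-292/9).
R1 ← R1 + 16/9·R2.
R3 ← R3 + 146/9·R2.
Rank is 2 with 3 unknowns, leaving x_3 free.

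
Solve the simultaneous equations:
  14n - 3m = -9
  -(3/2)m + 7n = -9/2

infinitely many solutions

Row-reduce:
R1 ← R1 / (-3).
R2 ← R2 + 3/2·R1.
Rank is 1 with 2 unknowns, leaving n free.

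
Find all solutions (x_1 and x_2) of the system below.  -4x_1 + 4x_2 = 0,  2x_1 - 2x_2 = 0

infinitely many solutions

Row-reduce:
R1 ← R1 / (-4).
R2 ← R2 − 2·R1.
Rank is 1 with 2 unknowns, leaving x_2 free.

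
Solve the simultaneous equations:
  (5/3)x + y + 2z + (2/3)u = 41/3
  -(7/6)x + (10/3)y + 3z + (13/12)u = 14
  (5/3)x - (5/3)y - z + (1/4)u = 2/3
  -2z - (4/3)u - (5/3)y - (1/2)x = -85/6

no solution

Row-reduce:
R1 ← R1 / (5/3).
R2 ← R2 + 7/6·R1.
R3 ← R3 − 5/3·R1.
R4 ← R4 + 1/2·R1.
R2 ← R2 / (121/30).
R1 ← R1 − 3/5·R2.
R3 ← R3 + 8/3·R2.
R4 ← R4 + 41/30·R2.
R3 ← R3 / (-1/11).
R1 ← R1 − 6/11·R3.
R2 ← R2 − 12/11·R3.
R4 ← R4 − 1/11·R3.
Row 4 reduces to 0 = 1/2, a contradiction. The system is inconsistent.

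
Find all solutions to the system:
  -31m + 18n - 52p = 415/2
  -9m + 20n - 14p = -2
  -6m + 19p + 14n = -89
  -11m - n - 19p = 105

no solution

Row-reduce:
R1 ← R1 / (-31).
R2 ← R2 + 9·R1.
R3 ← R3 + 6·R1.
R4 ← R4 + 11·R1.
R2 ← R2 / (458/31).
R1 ← R1 + 18/31·R2.
R3 ← R3 − 326/31·R2.
R4 ← R4 + 229/31·R2.
R3 ← R3 / (6477/229).
R1 ← R1 − 394/229·R3.
R2 ← R2 − 17/229·R3.
Row 4 reduces to 0 = 1/4, a contradiction. The system is inconsistent.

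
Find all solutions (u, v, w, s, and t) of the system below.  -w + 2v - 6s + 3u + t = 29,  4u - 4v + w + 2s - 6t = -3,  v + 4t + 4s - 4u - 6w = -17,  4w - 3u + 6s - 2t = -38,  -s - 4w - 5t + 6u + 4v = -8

u = 6, v = -3, w = 1, s = -2, t = 6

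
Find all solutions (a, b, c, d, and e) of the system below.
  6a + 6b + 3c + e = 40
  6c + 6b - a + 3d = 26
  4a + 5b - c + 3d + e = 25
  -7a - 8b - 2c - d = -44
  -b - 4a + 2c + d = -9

Row-reduce:
R1 ← R1 / (6).
R2 ← R2 + 1·R1.
R3 ← R3 − 4·R1.
R4 ← R4 + 7·R1.
R5 ← R5 + 4·R1.
R2 ← R2 / (7).
R1 ← R1 − 1·R2.
R3 ← R3 − 1·R2.
R4 ← R4 + 1·R2.
R5 ← R5 − 3·R2.
R3 ← R3 / (-55/14).
R1 ← R1 + 3/7·R3.
R2 ← R2 − 13/14·R3.
R4 ← R4 − 17/7·R3.
R5 ← R5 − 17/14·R3.
R4 ← R4 / (56/55).
R1 ← R1 + 39/55·R4.
R2 ← R2 − 57/55·R4.
R3 ← R3 + 36/55·R4.
R5 ← R5 − 28/55·R4.
Rank is 4 with 5 unknowns, leaving e free.

infinitely many solutions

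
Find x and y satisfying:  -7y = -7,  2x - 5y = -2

Row-reduce the augmented matrix:
Swap R1 and R2.
R1 ← R1 / (2).
R2 ← R2 / (-7).
R1 ← R1 + 5/2·R2.
Reading off the reduced rows gives x = 3/2, y = 1.

x = 3/2, y = 1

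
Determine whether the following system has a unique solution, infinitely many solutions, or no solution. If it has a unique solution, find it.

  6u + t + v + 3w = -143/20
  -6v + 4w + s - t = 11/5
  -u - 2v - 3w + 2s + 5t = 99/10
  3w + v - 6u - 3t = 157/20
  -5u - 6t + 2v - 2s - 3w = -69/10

Row-reduce the augmented matrix:
R1 ← R1 / (6).
R3 ← R3 + 1·R1.
R4 ← R4 + 6·R1.
R5 ← R5 + 5·R1.
R2 ← R2 / (-6).
R1 ← R1 − 1/6·R2.
R3 ← R3 + 11/6·R2.
R4 ← R4 − 2·R2.
R5 ← R5 − 17/6·R2.
R3 ← R3 / (-67/18).
R1 ← R1 − 11/18·R3.
R2 ← R2 + 2/3·R3.
R4 ← R4 − 22/3·R3.
R5 ← R5 − 25/18·R3.
R4 ← R4 / (246/67).
R1 ← R1 − 41/134·R4.
R2 ← R2 + 63/134·R4.
R3 ← R3 + 61/134·R4.
R5 ← R5 + 60/67·R4.
R5 ← R5 / (-63/41).
R1 ← R1 − 1/3·R5.
R2 ← R2 − 11/41·R5.
R3 ← R3 + 52/123·R5.
R4 ← R4 − 283/123·R5.
Reading off the reduced rows gives u = -9/4, v = -2/5, w = 5/4, s = -11/5, t = 3.

u = -9/4, v = -2/5, w = 5/4, s = -11/5, t = 3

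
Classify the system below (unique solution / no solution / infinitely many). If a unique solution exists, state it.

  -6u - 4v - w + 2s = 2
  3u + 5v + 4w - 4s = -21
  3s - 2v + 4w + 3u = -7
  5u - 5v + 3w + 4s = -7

u = 0, v = 3, w = -4, s = 5

Row-reduce the augmented matrix:
R1 ← R1 / (-6).
R2 ← R2 − 3·R1.
R3 ← R3 − 3·R1.
R4 ← R4 − 5·R1.
R2 ← R2 / (3).
R1 ← R1 − 2/3·R2.
R3 ← R3 + 4·R2.
R4 ← R4 + 25/3·R2.
R3 ← R3 / (49/6).
R1 ← R1 + 11/18·R3.
R2 ← R2 − 7/6·R3.
R4 ← R4 − 107/9·R3.
R4 ← R4 / (-8/3).
R1 ← R1 − 1/3·R4.
R2 ← R2 + 1·R4.
Reading off the reduced rows gives u = 0, v = 3, w = -4, s = 5.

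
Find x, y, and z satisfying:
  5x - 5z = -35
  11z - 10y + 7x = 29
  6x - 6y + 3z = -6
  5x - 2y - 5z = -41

x = -1, y = 3, z = 6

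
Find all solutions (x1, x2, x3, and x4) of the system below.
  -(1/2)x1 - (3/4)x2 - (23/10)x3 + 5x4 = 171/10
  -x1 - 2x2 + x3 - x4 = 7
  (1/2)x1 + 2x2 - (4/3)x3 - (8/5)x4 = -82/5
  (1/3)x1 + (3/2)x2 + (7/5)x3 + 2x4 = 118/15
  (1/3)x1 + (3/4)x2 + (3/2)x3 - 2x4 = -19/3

Row-reduce:
R1 ← R1 / (-1/2).
R2 ← R2 + 1·R1.
R3 ← R3 − 1/2·R1.
R4 ← R4 − 1/3·R1.
R5 ← R5 − 1/3·R1.
R2 ← R2 / (-1/2).
R1 ← R1 − 3/2·R2.
R3 ← R3 − 5/4·R2.
R4 ← R4 − 1·R2.
R5 ← R5 − 1/4·R2.
R3 ← R3 / (311/30).
R1 ← R1 − 107/5·R3.
R2 ← R2 + 56/5·R3.
R4 ← R4 − 166/15·R3.
R5 ← R5 − 83/30·R3.
R4 ← R4 / (42268/4665).
R1 ← R1 − 10496/1555·R4.
R2 ← R2 + 6278/1555·R4.
R3 ← R3 + 723/311·R4.
R5 ← R5 − 10567/4665·R4.
Row 5 reduces to 0 = 1/4, a contradiction. The system is inconsistent.

no solution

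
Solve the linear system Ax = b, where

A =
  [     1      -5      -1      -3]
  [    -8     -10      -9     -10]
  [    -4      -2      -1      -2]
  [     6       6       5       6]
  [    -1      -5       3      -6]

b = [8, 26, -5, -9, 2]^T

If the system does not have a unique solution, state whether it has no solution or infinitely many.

no solution

Row-reduce:
R2 ← R2 + 8·R1.
R3 ← R3 + 4·R1.
R4 ← R4 − 6·R1.
R5 ← R5 + 1·R1.
R2 ← R2 / (-50).
R1 ← R1 + 5·R2.
R3 ← R3 + 22·R2.
R4 ← R4 − 36·R2.
R5 ← R5 + 10·R2.
R3 ← R3 / (62/25).
R1 ← R1 − 7/10·R3.
R2 ← R2 − 17/50·R3.
R4 ← R4 + 31/25·R3.
R5 ← R5 − 27/5·R3.
Swap R4 and R5.
R4 ← R4 / (-133/31).
R1 ← R1 − 4/31·R4.
R2 ← R2 − 17/31·R4.
R3 ← R3 − 12/31·R4.
Row 5 reduces to 0 = 3/2, a contradiction. The system is inconsistent.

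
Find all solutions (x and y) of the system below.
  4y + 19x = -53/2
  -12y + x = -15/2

x = -3/2, y = 1/2

From equation 2: x = -15/2 + 12·y.
Substitute into equation 1 and solve: y = 1/2.
Then x = -3/2.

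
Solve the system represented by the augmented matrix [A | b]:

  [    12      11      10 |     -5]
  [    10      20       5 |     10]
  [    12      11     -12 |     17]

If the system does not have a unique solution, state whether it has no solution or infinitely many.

x_1 = -1/2, x_2 = 1, x_3 = -1

Row-reduce the augmented matrix:
R1 ← R1 / (12).
R2 ← R2 − 10·R1.
R3 ← R3 − 12·R1.
R2 ← R2 / (65/6).
R1 ← R1 − 11/12·R2.
R3 ← R3 / (-22).
R1 ← R1 − 29/26·R3.
R2 ← R2 + 4/13·R3.
Reading off the reduced rows gives x_1 = -1/2, x_2 = 1, x_3 = -1.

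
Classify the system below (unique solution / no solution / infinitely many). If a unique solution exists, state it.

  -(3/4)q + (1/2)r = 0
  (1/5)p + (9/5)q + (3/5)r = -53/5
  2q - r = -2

p = 1, q = -4, r = -6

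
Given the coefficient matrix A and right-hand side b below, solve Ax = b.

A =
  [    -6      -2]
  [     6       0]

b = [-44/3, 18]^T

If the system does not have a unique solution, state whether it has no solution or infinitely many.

Row-reduce the augmented matrix:
R1 ← R1 / (-6).
R2 ← R2 − 6·R1.
R2 ← R2 / (-2).
R1 ← R1 − 1/3·R2.
Reading off the reduced rows gives x_1 = 3, x_2 = -5/3.

x_1 = 3, x_2 = -5/3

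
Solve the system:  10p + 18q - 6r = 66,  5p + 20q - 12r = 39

Row-reduce:
R1 ← R1 / (10).
R2 ← R2 − 5·R1.
R2 ← R2 / (11).
R1 ← R1 − 9/5·R2.
Rank is 2 with 3 unknowns, leaving r free.

infinitely many solutions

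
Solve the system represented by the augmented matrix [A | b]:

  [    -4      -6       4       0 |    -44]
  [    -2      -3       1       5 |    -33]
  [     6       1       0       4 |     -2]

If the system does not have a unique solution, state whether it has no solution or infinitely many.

infinitely many solutions

Row-reduce:
R1 ← R1 / (-4).
R2 ← R2 + 2·R1.
R3 ← R3 − 6·R1.
Swap R2 and R3.
R2 ← R2 / (-8).
R1 ← R1 − 3/2·R2.
R3 ← R3 / (-1).
R1 ← R1 − 1/8·R3.
R2 ← R2 + 3/4·R3.
Rank is 3 with 4 unknowns, leaving x_4 free.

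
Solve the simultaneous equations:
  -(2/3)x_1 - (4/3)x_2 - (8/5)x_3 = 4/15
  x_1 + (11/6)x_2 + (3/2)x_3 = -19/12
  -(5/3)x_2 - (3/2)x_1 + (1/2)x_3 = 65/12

x_1 = -2, x_2 = -1, x_3 = 3/2

Row-reduce the augmented matrix:
R1 ← R1 / (-2/3).
R2 ← R2 − 1·R1.
R3 ← R3 + 3/2·R1.
R2 ← R2 / (-1/6).
R1 ← R1 − 2·R2.
R3 ← R3 − 4/3·R2.
R3 ← R3 / (-31/10).
R1 ← R1 + 42/5·R3.
R2 ← R2 − 27/5·R3.
Reading off the reduced rows gives x_1 = -2, x_2 = -1, x_3 = 3/2.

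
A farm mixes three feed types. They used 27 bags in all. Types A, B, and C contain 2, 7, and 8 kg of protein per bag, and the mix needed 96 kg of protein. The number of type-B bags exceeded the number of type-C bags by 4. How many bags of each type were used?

Let a = type-A bags, b = type-B bags, c = type-C bags.
  b + c + a = 27
  2a + 7b + 8c = 96
  b - c = 4
Row-reduce the augmented matrix:
R2 ← R2 − 2·R1.
R2 ← R2 / (5).
R1 ← R1 − 1·R2.
R3 ← R3 − 1·R2.
R3 ← R3 / (-11/5).
R1 ← R1 + 1/5·R3.
R2 ← R2 − 6/5·R3.
Reading off the reduced rows gives a = 19, b = 6, c = 2.

type-A bags: 19, type-B bags: 6, type-C bags: 2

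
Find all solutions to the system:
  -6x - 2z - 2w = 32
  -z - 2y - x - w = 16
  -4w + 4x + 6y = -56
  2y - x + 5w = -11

x = -6, y = -6, z = 3, w = -1

Row-reduce the augmented matrix:
R1 ← R1 / (-6).
R2 ← R2 + 1·R1.
R3 ← R3 − 4·R1.
R4 ← R4 + 1·R1.
R2 ← R2 / (-2).
R3 ← R3 − 6·R2.
R4 ← R4 − 2·R2.
R3 ← R3 / (-10/3).
R1 ← R1 − 1/3·R3.
R2 ← R2 − 1/3·R3.
R4 ← R4 + 1/3·R3.
R4 ← R4 / (27/5).
R1 ← R1 + 2/5·R4.
R2 ← R2 + 2/5·R4.
R3 ← R3 − 11/5·R4.
Reading off the reduced rows gives x = -6, y = -6, z = 3, w = -1.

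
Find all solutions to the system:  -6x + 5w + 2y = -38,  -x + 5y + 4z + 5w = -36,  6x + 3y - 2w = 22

infinitely many solutions

Row-reduce:
R1 ← R1 / (-6).
R2 ← R2 + 1·R1.
R3 ← R3 − 6·R1.
R2 ← R2 / (14/3).
R1 ← R1 + 1/3·R2.
R3 ← R3 − 5·R2.
R3 ← R3 / (-30/7).
R1 ← R1 − 2/7·R3.
R2 ← R2 − 6/7·R3.
Rank is 3 with 4 unknowns, leaving w free.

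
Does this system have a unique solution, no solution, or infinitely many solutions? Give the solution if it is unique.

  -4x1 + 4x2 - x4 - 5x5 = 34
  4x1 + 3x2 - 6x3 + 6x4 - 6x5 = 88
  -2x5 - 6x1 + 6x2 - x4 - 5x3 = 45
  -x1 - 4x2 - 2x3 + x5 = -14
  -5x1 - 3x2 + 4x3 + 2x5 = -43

x1 = 1, x2 = 4, x3 = -4, x4 = 3, x5 = -5

Row-reduce the augmented matrix:
R1 ← R1 / (-4).
R2 ← R2 − 4·R1.
R3 ← R3 + 6·R1.
R4 ← R4 + 1·R1.
R5 ← R5 + 5·R1.
R2 ← R2 / (7).
R1 ← R1 + 1·R2.
R4 ← R4 + 5·R2.
R5 ← R5 + 8·R2.
R3 ← R3 / (-5).
R1 ← R1 + 6/7·R3.
R2 ← R2 + 6/7·R3.
R4 ← R4 + 44/7·R3.
R5 ← R5 + 20/7·R3.
R4 ← R4 / (447/140).
R1 ← R1 − 123/140·R4.
R2 ← R2 − 22/35·R4.
R3 ← R3 + 1/10·R4.
R5 ← R5 − 187/28·R4.
R5 ← R5 / (8371/447).
R1 ← R1 − 325/149·R5.
R2 ← R2 + 22/447·R5.
R3 ← R3 + 667/447·R5.
R4 ← R4 + 1753/447·R5.
Reading off the reduced rows gives x1 = 1, x2 = 4, x3 = -4, x4 = 3, x5 = -5.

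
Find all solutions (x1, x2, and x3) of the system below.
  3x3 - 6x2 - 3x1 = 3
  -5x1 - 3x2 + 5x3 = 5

Row-reduce:
R1 ← R1 / (-3).
R2 ← R2 + 5·R1.
R2 ← R2 / (7).
R1 ← R1 − 2·R2.
Rank is 2 with 3 unknowns, leaving x3 free.

infinitely many solutions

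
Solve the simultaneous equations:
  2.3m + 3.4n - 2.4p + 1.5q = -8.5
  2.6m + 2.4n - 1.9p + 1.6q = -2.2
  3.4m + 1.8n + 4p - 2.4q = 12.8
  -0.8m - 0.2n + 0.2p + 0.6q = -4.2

m = 5, n = -5, p = 0, q = -2

Row-reduce the augmented matrix:
R1 ← R1 / (23/10).
R2 ← R2 − 13/5·R1.
R3 ← R3 − 17/5·R1.
R4 ← R4 + 4/5·R1.
R2 ← R2 / (-166/115).
R1 ← R1 − 34/23·R2.
R3 ← R3 + 371/115·R2.
R4 ← R4 − 113/115·R2.
R3 ← R3 / (9513/1660).
R1 ← R1 + 35/166·R3.
R2 ← R2 + 187/332·R3.
R4 ← R4 + 27/332·R3.
R4 ← R4 / (5254/5285).
R1 ← R1 − 533/1359·R4.
R2 ← R2 + 3487/9513·R4.
R3 ← R3 + 7310/9513·R4.
Reading off the reduced rows gives m = 5, n = -5, p = 0, q = -2.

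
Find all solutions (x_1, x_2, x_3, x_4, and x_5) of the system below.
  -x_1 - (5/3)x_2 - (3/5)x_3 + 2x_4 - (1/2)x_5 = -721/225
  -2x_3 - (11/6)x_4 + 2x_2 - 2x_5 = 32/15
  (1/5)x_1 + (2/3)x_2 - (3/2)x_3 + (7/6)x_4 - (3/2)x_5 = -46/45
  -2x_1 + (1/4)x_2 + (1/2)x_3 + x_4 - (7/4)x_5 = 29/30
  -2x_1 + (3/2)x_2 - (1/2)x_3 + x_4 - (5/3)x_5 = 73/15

Row-reduce the augmented matrix:
R1 ← R1 / (-1).
R3 ← R3 − 1/5·R1.
R4 ← R4 + 2·R1.
R5 ← R5 + 2·R1.
R2 ← R2 / (2).
R1 ← R1 − 5/3·R2.
R3 ← R3 − 1/3·R2.
R4 ← R4 − 43/12·R2.
R5 ← R5 − 29/6·R2.
R3 ← R3 / (-193/150).
R1 ← R1 − 34/15·R3.
R2 ← R2 + 1·R3.
R4 ← R4 − 317/60·R3.
R5 ← R5 − 83/15·R3.
R4 ← R4 / (24619/3088).
R1 ← R1 − 6545/2316·R4.
R2 ← R2 + 1831/772·R4.
R3 ← R3 + 1685/1158·R4.
R5 ← R5 − 43921/4632·R4.
R5 ← R5 / (75609/49238).
R1 ← R1 − 16345/21102·R5.
R2 ← R2 + 17725/24619·R5.
R3 ← R3 − 40790/73857·R5.
R4 ← R4 + 7312/24619·R5.
Reading off the reduced rows gives x_1 = -2, x_2 = 8/3, x_3 = -2/5, x_4 = 0, x_5 = 2.

x_1 = -2, x_2 = 8/3, x_3 = -2/5, x_4 = 0, x_5 = 2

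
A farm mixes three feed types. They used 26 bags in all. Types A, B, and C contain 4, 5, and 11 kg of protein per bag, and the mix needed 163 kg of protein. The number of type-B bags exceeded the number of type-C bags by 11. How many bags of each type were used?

type-A bags: 3, type-B bags: 17, type-C bags: 6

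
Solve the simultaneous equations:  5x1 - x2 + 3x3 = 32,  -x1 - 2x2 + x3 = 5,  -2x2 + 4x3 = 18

Row-reduce the augmented matrix:
R1 ← R1 / (5).
R2 ← R2 + 1·R1.
R2 ← R2 / (-11/5).
R1 ← R1 + 1/5·R2.
R3 ← R3 + 2·R2.
R3 ← R3 / (28/11).
R1 ← R1 − 5/11·R3.
R2 ← R2 + 8/11·R3.
Reading off the reduced rows gives x1 = 4, x2 = -3, x3 = 3.

x1 = 4, x2 = -3, x3 = 3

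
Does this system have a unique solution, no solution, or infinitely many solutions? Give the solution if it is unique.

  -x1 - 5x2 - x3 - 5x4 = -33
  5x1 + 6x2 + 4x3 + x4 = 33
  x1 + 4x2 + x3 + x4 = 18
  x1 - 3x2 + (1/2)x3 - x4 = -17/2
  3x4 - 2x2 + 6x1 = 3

Row-reduce:
R1 ← R1 / (-1).
R2 ← R2 − 5·R1.
R3 ← R3 − 1·R1.
R4 ← R4 − 1·R1.
R5 ← R5 − 6·R1.
R2 ← R2 / (-19).
R1 ← R1 − 5·R2.
R3 ← R3 + 1·R2.
R4 ← R4 + 8·R2.
R5 ← R5 + 32·R2.
R3 ← R3 / (1/19).
R1 ← R1 − 14/19·R3.
R2 ← R2 − 1/19·R3.
R4 ← R4 + 3/38·R3.
R5 ← R5 + 82/19·R3.
Swap R4 and R5.
R4 ← R4 / (-211).
R1 ← R1 − 37·R4.
R2 ← R2 − 4·R4.
R3 ← R3 + 52·R4.
Row 5 reduces to 0 = 2, a contradiction. The system is inconsistent.

no solution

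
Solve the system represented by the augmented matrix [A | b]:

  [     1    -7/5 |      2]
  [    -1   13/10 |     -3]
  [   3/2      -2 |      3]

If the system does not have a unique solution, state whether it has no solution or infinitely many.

no solution

Row-reduce:
R2 ← R2 + 1·R1.
R3 ← R3 − 3/2·R1.
R2 ← R2 / (-1/10).
R1 ← R1 + 7/5·R2.
R3 ← R3 − 1/10·R2.
Row 3 reduces to 0 = -1, a contradiction. The system is inconsistent.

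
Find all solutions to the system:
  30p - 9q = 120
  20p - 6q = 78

Row-reduce:
R1 ← R1 / (30).
R2 ← R2 − 20·R1.
Row 2 reduces to 0 = -2, a contradiction. The system is inconsistent.

no solution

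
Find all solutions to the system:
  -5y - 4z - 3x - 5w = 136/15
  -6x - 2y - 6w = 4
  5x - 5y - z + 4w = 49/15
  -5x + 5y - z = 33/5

Row-reduce the augmented matrix:
R1 ← R1 / (-3).
R2 ← R2 + 6·R1.
R3 ← R3 − 5·R1.
R4 ← R4 + 5·R1.
R2 ← R2 / (8).
R1 ← R1 − 5/3·R2.
R3 ← R3 + 40/3·R2.
R4 ← R4 − 40/3·R2.
R3 ← R3 / (17/3).
R1 ← R1 + 1/3·R3.
R2 ← R2 − 1·R3.
R4 ← R4 + 23/3·R3.
R4 ← R4 / (82/17).
R1 ← R1 − 33/34·R4.
R2 ← R2 − 3/34·R4.
R3 ← R3 − 7/17·R4.
Reading off the reduced rows gives x = -2, y = -1, z = -8/5, w = 5/3.

x = -2, y = -1, z = -8/5, w = 5/3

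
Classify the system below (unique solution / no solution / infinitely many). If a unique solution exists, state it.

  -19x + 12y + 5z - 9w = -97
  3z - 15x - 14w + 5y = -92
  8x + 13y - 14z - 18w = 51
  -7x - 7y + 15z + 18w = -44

x = 4, y = 1, z = -3, w = 2

Row-reduce the augmented matrix:
R1 ← R1 / (-19).
R2 ← R2 + 15·R1.
R3 ← R3 − 8·R1.
R4 ← R4 + 7·R1.
R2 ← R2 / (-85/19).
R1 ← R1 + 12/19·R2.
R3 ← R3 − 343/19·R2.
R4 ← R4 + 217/19·R2.
R3 ← R3 / (-1336/85).
R1 ← R1 + 11/85·R3.
R2 ← R2 − 18/85·R3.
R4 ← R4 − 1324/85·R3.
R4 ← R4 / (-3423/334).
R1 ← R1 − 2479/1336·R4.
R2 ← R2 − 583/668·R4.
R3 ← R3 − 4217/1336·R4.
Reading off the reduced rows gives x = 4, y = 1, z = -3, w = 2.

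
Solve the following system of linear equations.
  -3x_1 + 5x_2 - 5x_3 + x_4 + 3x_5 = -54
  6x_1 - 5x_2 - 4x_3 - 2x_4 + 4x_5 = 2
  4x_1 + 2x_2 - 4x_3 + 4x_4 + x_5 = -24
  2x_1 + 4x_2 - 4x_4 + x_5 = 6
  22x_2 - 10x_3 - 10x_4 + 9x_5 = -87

no solution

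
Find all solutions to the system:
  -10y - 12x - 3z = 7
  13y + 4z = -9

infinitely many solutions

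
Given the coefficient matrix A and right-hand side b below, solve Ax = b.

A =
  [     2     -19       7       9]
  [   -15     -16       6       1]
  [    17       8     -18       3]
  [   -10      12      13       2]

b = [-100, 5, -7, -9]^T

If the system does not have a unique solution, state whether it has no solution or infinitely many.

x_1 = -3, x_2 = 1, x_3 = -3, x_4 = -6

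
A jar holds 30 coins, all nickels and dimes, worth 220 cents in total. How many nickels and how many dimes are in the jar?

nickels: 16, dimes: 14

Let n = nickels, d = dimes.
  d + n = 30
  5n + 10d = 220
Row-reduce the augmented matrix:
R2 ← R2 − 5·R1.
R2 ← R2 / (5).
R1 ← R1 − 1·R2.
Reading off the reduced rows gives n = 16, d = 14.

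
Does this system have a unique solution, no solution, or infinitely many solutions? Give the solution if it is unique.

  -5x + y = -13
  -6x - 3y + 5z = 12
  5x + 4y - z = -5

x = 2, y = -3, z = 3

Row-reduce the augmented matrix:
R1 ← R1 / (-5).
R2 ← R2 + 6·R1.
R3 ← R3 − 5·R1.
R2 ← R2 / (-21/5).
R1 ← R1 + 1/5·R2.
R3 ← R3 − 5·R2.
R3 ← R3 / (104/21).
R1 ← R1 + 5/21·R3.
R2 ← R2 + 25/21·R3.
Reading off the reduced rows gives x = 2, y = -3, z = 3.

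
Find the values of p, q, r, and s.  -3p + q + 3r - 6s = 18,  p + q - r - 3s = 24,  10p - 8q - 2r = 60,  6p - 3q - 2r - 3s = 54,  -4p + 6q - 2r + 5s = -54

p = 6, q = 0, r = 0, s = -6

Row-reduce the augmented matrix:
R1 ← R1 / (-3).
R2 ← R2 − 1·R1.
R3 ← R3 − 10·R1.
R4 ← R4 − 6·R1.
R5 ← R5 + 4·R1.
R2 ← R2 / (4/3).
R1 ← R1 + 1/3·R2.
R3 ← R3 + 14/3·R2.
R4 ← R4 + 1·R2.
R5 ← R5 − 14/3·R2.
R3 ← R3 / (8).
R1 ← R1 + 1·R3.
R4 ← R4 − 4·R3.
R5 ← R5 + 6·R3.
Swap R4 and R5.
R4 ← R4 / (19/8).
R1 ← R1 + 63/16·R4.
R2 ← R2 + 15/4·R4.
R3 ← R3 + 75/16·R4.
R5 reduces to 0 = 0, so the extra equation is consistent.
Reading off the reduced rows gives p = 6, q = 0, r = 0, s = -6.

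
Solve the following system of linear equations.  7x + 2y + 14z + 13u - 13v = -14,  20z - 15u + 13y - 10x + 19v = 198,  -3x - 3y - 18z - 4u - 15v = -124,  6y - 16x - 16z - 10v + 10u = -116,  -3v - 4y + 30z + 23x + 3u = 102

infinitely many solutions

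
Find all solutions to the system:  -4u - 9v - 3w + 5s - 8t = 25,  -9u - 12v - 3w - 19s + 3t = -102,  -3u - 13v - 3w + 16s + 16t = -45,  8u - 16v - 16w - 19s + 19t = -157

Row-reduce:
R1 ← R1 / (-4).
R2 ← R2 + 9·R1.
R3 ← R3 + 3·R1.
R4 ← R4 − 8·R1.
R2 ← R2 / (33/4).
R1 ← R1 − 9/4·R2.
R3 ← R3 + 25/4·R2.
R4 ← R4 + 34·R2.
R3 ← R3 / (23/11).
R1 ← R1 + 3/11·R3.
R2 ← R2 − 5/11·R3.
R4 ← R4 + 72/11·R3.
R4 ← R4 / (-11527/69).
R1 ← R1 − 129/23·R4.
R2 ← R2 + 31/23·R4.
R3 ← R3 + 352/69·R4.
Rank is 4 with 5 unknowns, leaving t free.

infinitely many solutions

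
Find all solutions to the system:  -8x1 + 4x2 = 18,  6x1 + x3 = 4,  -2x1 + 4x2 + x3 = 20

no solution

Row-reduce:
R1 ← R1 / (-8).
R2 ← R2 − 6·R1.
R3 ← R3 + 2·R1.
R2 ← R2 / (3).
R1 ← R1 + 1/2·R2.
R3 ← R3 − 3·R2.
Row 3 reduces to 0 = -2, a contradiction. The system is inconsistent.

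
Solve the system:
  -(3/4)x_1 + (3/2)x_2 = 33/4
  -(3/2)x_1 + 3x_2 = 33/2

infinitely many solutions

Row-reduce:
R1 ← R1 / (-3/4).
R2 ← R2 + 3/2·R1.
Rank is 1 with 2 unknowns, leaving x_2 free.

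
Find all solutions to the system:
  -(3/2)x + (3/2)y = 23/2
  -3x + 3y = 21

no solution

Row-reduce:
R1 ← R1 / (-3/2).
R2 ← R2 + 3·R1.
Row 2 reduces to 0 = -2, a contradiction. The system is inconsistent.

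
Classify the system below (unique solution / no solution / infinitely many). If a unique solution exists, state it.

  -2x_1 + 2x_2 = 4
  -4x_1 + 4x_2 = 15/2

Row-reduce:
R1 ← R1 / (-2).
R2 ← R2 + 4·R1.
Row 2 reduces to 0 = -1/2, a contradiction. The system is inconsistent.

no solution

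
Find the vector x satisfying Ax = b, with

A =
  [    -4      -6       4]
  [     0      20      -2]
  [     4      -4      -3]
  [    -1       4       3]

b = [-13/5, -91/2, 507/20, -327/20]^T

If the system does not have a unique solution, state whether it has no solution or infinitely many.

Row-reduce the augmented matrix:
R1 ← R1 / (-4).
R3 ← R3 − 4·R1.
R4 ← R4 + 1·R1.
R2 ← R2 / (20).
R1 ← R1 − 3/2·R2.
R3 ← R3 + 10·R2.
R4 ← R4 − 11/2·R2.
Swap R3 and R4.
R3 ← R3 / (51/20).
R1 ← R1 + 17/20·R3.
R2 ← R2 + 1/10·R3.
R4 reduces to 0 = 0, so the extra equation is consistent.
Reading off the reduced rows gives x_1 = 3, x_2 = -12/5, x_3 = -5/4.

x_1 = 3, x_2 = -12/5, x_3 = -5/4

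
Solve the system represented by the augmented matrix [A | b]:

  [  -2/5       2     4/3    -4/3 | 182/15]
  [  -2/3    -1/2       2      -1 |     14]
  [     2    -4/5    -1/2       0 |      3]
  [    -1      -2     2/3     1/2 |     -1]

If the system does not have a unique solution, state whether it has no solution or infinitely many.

Row-reduce the augmented matrix:
R1 ← R1 / (-2/5).
R2 ← R2 + 2/3·R1.
R3 ← R3 − 2·R1.
R4 ← R4 + 1·R1.
R2 ← R2 / (-23/6).
R1 ← R1 + 5·R2.
R3 ← R3 − 46/5·R2.
R4 ← R4 + 7·R2.
R3 ← R3 / (169/30).
R1 ← R1 + 70/23·R3.
R2 ← R2 − 4/69·R3.
R4 ← R4 + 52/23·R3.
R4 ← R4 / (185/1794).
R1 ← R1 + 1080/3887·R4.
R2 ← R2 + 1090/3887·R4.
R3 ← R3 + 112/169·R4.
Reading off the reduced rows gives x_1 = 3, x_2 = 0, x_3 = 6, x_4 = -4.

x_1 = 3, x_2 = 0, x_3 = 6, x_4 = -4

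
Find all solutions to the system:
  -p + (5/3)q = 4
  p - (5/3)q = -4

infinitely many solutions

Row-reduce:
R1 ← R1 / (-1).
R2 ← R2 − 1·R1.
Rank is 1 with 2 unknowns, leaving q free.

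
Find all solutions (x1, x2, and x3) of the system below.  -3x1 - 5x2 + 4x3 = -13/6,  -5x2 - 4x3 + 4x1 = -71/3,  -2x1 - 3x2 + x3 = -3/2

Row-reduce the augmented matrix:
R1 ← R1 / (-3).
R2 ← R2 − 4·R1.
R3 ← R3 + 2·R1.
R2 ← R2 / (-35/3).
R1 ← R1 − 5/3·R2.
R3 ← R3 − 1/3·R2.
R3 ← R3 / (-57/35).
R1 ← R1 + 8/7·R3.
R2 ← R2 + 4/35·R3.
Reading off the reduced rows gives x1 = -5/2, x2 = 7/3, x3 = 1/2.

x1 = -5/2, x2 = 7/3, x3 = 1/2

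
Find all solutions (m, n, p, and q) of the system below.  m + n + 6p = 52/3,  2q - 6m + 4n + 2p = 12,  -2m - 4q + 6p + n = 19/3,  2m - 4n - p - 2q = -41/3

Row-reduce the augmented matrix:
R2 ← R2 + 6·R1.
R3 ← R3 + 2·R1.
R4 ← R4 − 2·R1.
R2 ← R2 / (10).
R1 ← R1 − 1·R2.
R3 ← R3 − 3·R2.
R4 ← R4 + 6·R2.
R3 ← R3 / (33/5).
R1 ← R1 − 11/5·R3.
R2 ← R2 − 19/5·R3.
R4 ← R4 − 49/5·R3.
R4 ← R4 / (199/33).
R1 ← R1 − 4/3·R4.
R2 ← R2 − 94/33·R4.
R3 ← R3 + 23/33·R4.
Reading off the reduced rows gives m = 1, n = 7/3, p = 7/3, q = 2.

m = 1, n = 7/3, p = 7/3, q = 2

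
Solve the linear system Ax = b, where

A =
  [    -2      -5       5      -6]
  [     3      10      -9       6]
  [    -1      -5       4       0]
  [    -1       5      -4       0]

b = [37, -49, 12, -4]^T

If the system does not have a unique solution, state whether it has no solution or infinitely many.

Row-reduce:
R1 ← R1 / (-2).
R2 ← R2 − 3·R1.
R3 ← R3 + 1·R1.
R4 ← R4 + 1·R1.
R2 ← R2 / (5/2).
R1 ← R1 − 5/2·R2.
R3 ← R3 + 5/2·R2.
R4 ← R4 − 15/2·R2.
Swap R3 and R4.
R3 ← R3 / (-2).
R1 ← R1 + 1·R3.
R2 ← R2 + 3/5·R3.
Rank is 3 with 4 unknowns, leaving x_4 free.

infinitely many solutions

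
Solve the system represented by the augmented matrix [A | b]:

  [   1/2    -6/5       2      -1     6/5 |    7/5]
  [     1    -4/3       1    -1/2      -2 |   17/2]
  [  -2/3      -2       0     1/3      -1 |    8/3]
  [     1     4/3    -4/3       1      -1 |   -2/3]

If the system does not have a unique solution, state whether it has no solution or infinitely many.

Row-reduce:
R1 ← R1 / (1/2).
R2 ← R2 − 1·R1.
R3 ← R3 + 2/3·R1.
R4 ← R4 − 1·R1.
R2 ← R2 / (16/15).
R1 ← R1 + 12/5·R2.
R3 ← R3 + 18/5·R2.
R4 ← R4 − 56/15·R2.
R3 ← R3 / (-179/24).
R1 ← R1 + 11/4·R3.
R2 ← R2 + 45/16·R3.
R4 ← R4 − 31/6·R3.
R4 ← R4 / (101/179).
R1 ← R1 + 22/179·R4.
R2 ← R2 + 45/358·R4.
R3 ← R3 + 195/358·R4.
Rank is 4 with 5 unknowns, leaving x_5 free.

infinitely many solutions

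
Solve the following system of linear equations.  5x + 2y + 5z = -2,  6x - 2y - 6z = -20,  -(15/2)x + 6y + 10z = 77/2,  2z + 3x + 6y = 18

no solution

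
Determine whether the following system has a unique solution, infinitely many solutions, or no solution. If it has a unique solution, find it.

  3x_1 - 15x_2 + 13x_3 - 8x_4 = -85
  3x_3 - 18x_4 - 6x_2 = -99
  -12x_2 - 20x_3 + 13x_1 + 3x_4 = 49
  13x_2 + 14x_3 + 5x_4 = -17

x_1 = -2, x_2 = 0, x_3 = -3, x_4 = 5

Row-reduce the augmented matrix:
R1 ← R1 / (3).
R3 ← R3 − 13·R1.
R2 ← R2 / (-6).
R1 ← R1 + 5·R2.
R3 ← R3 − 53·R2.
R4 ← R4 − 13·R2.
R3 ← R3 / (-299/6).
R1 ← R1 − 11/6·R3.
R2 ← R2 + 1/2·R3.
R4 ← R4 − 41/2·R3.
R4 ← R4 / (-1930/23).
R1 ← R1 − 181/23·R4.
R2 ← R2 − 97/23·R4.
R3 ← R3 − 56/23·R4.
Reading off the reduced rows gives x_1 = -2, x_2 = 0, x_3 = -3, x_4 = 5.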